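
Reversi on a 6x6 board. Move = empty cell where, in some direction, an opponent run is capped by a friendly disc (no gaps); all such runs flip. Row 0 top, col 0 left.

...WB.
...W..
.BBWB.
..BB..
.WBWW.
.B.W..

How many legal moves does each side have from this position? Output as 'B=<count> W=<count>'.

Answer: B=8 W=7

Derivation:
-- B to move --
(0,2): flips 2 -> legal
(1,2): no bracket -> illegal
(1,4): flips 1 -> legal
(3,0): no bracket -> illegal
(3,1): flips 1 -> legal
(3,4): no bracket -> illegal
(3,5): no bracket -> illegal
(4,0): flips 1 -> legal
(4,5): flips 2 -> legal
(5,0): flips 1 -> legal
(5,2): no bracket -> illegal
(5,4): flips 1 -> legal
(5,5): flips 1 -> legal
B mobility = 8
-- W to move --
(0,5): flips 1 -> legal
(1,0): flips 2 -> legal
(1,1): flips 2 -> legal
(1,2): no bracket -> illegal
(1,4): no bracket -> illegal
(1,5): no bracket -> illegal
(2,0): flips 2 -> legal
(2,5): flips 1 -> legal
(3,0): no bracket -> illegal
(3,1): flips 2 -> legal
(3,4): no bracket -> illegal
(3,5): flips 1 -> legal
(4,0): no bracket -> illegal
(5,0): no bracket -> illegal
(5,2): no bracket -> illegal
W mobility = 7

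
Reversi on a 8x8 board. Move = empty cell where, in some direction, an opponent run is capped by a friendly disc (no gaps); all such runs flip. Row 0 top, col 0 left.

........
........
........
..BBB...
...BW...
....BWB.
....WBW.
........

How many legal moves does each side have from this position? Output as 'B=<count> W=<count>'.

Answer: B=6 W=7

Derivation:
-- B to move --
(3,5): no bracket -> illegal
(4,5): flips 2 -> legal
(4,6): no bracket -> illegal
(5,3): no bracket -> illegal
(5,7): no bracket -> illegal
(6,3): flips 1 -> legal
(6,7): flips 1 -> legal
(7,3): no bracket -> illegal
(7,4): flips 1 -> legal
(7,5): no bracket -> illegal
(7,6): flips 1 -> legal
(7,7): flips 3 -> legal
B mobility = 6
-- W to move --
(2,1): no bracket -> illegal
(2,2): flips 1 -> legal
(2,3): no bracket -> illegal
(2,4): flips 1 -> legal
(2,5): no bracket -> illegal
(3,1): no bracket -> illegal
(3,5): no bracket -> illegal
(4,1): no bracket -> illegal
(4,2): flips 1 -> legal
(4,5): no bracket -> illegal
(4,6): flips 1 -> legal
(4,7): no bracket -> illegal
(5,2): no bracket -> illegal
(5,3): flips 1 -> legal
(5,7): flips 1 -> legal
(6,3): no bracket -> illegal
(6,7): no bracket -> illegal
(7,4): no bracket -> illegal
(7,5): flips 1 -> legal
(7,6): no bracket -> illegal
W mobility = 7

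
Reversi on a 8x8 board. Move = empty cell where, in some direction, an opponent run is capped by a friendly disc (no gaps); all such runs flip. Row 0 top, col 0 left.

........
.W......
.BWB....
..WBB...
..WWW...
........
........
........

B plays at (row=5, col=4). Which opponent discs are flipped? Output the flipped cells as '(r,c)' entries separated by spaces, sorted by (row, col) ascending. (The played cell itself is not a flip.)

Dir NW: opp run (4,3) (3,2) capped by B -> flip
Dir N: opp run (4,4) capped by B -> flip
Dir NE: first cell '.' (not opp) -> no flip
Dir W: first cell '.' (not opp) -> no flip
Dir E: first cell '.' (not opp) -> no flip
Dir SW: first cell '.' (not opp) -> no flip
Dir S: first cell '.' (not opp) -> no flip
Dir SE: first cell '.' (not opp) -> no flip

Answer: (3,2) (4,3) (4,4)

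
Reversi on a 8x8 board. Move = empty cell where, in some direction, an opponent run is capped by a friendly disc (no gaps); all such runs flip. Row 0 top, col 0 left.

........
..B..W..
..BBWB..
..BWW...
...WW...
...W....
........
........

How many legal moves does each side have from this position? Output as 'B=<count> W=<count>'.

Answer: B=7 W=8

Derivation:
-- B to move --
(0,4): no bracket -> illegal
(0,5): flips 1 -> legal
(0,6): no bracket -> illegal
(1,3): no bracket -> illegal
(1,4): no bracket -> illegal
(1,6): no bracket -> illegal
(2,6): no bracket -> illegal
(3,5): flips 2 -> legal
(4,2): no bracket -> illegal
(4,5): flips 1 -> legal
(5,2): flips 2 -> legal
(5,4): flips 1 -> legal
(5,5): flips 2 -> legal
(6,2): no bracket -> illegal
(6,3): flips 3 -> legal
(6,4): no bracket -> illegal
B mobility = 7
-- W to move --
(0,1): flips 2 -> legal
(0,2): no bracket -> illegal
(0,3): no bracket -> illegal
(1,1): flips 1 -> legal
(1,3): flips 1 -> legal
(1,4): no bracket -> illegal
(1,6): flips 1 -> legal
(2,1): flips 3 -> legal
(2,6): flips 1 -> legal
(3,1): flips 1 -> legal
(3,5): flips 1 -> legal
(3,6): no bracket -> illegal
(4,1): no bracket -> illegal
(4,2): no bracket -> illegal
W mobility = 8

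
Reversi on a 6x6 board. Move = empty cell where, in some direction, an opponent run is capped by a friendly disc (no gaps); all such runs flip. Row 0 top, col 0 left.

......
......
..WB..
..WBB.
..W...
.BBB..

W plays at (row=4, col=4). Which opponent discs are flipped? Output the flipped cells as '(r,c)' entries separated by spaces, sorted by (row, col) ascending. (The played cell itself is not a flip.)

Answer: (3,3)

Derivation:
Dir NW: opp run (3,3) capped by W -> flip
Dir N: opp run (3,4), next='.' -> no flip
Dir NE: first cell '.' (not opp) -> no flip
Dir W: first cell '.' (not opp) -> no flip
Dir E: first cell '.' (not opp) -> no flip
Dir SW: opp run (5,3), next=edge -> no flip
Dir S: first cell '.' (not opp) -> no flip
Dir SE: first cell '.' (not opp) -> no flip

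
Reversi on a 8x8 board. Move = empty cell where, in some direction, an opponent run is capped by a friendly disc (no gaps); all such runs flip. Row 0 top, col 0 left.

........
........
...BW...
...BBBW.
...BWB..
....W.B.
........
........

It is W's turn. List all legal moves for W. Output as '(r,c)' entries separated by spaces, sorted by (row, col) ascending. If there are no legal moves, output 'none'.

(1,2): no bracket -> illegal
(1,3): no bracket -> illegal
(1,4): no bracket -> illegal
(2,2): flips 2 -> legal
(2,5): no bracket -> illegal
(2,6): flips 1 -> legal
(3,2): flips 4 -> legal
(4,2): flips 2 -> legal
(4,6): flips 2 -> legal
(4,7): no bracket -> illegal
(5,2): no bracket -> illegal
(5,3): no bracket -> illegal
(5,5): no bracket -> illegal
(5,7): no bracket -> illegal
(6,5): no bracket -> illegal
(6,6): no bracket -> illegal
(6,7): no bracket -> illegal

Answer: (2,2) (2,6) (3,2) (4,2) (4,6)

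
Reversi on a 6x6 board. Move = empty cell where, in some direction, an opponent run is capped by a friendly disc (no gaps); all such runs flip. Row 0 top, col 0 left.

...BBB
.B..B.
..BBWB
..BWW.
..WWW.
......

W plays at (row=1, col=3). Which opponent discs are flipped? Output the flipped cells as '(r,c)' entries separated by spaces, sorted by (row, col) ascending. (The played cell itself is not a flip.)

Dir NW: first cell '.' (not opp) -> no flip
Dir N: opp run (0,3), next=edge -> no flip
Dir NE: opp run (0,4), next=edge -> no flip
Dir W: first cell '.' (not opp) -> no flip
Dir E: opp run (1,4), next='.' -> no flip
Dir SW: opp run (2,2), next='.' -> no flip
Dir S: opp run (2,3) capped by W -> flip
Dir SE: first cell 'W' (not opp) -> no flip

Answer: (2,3)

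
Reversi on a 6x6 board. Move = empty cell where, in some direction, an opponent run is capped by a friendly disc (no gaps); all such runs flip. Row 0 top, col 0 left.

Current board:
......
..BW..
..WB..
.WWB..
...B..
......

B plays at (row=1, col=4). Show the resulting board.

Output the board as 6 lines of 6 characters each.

Answer: ......
..BBB.
..WB..
.WWB..
...B..
......

Derivation:
Place B at (1,4); scan 8 dirs for brackets.
Dir NW: first cell '.' (not opp) -> no flip
Dir N: first cell '.' (not opp) -> no flip
Dir NE: first cell '.' (not opp) -> no flip
Dir W: opp run (1,3) capped by B -> flip
Dir E: first cell '.' (not opp) -> no flip
Dir SW: first cell 'B' (not opp) -> no flip
Dir S: first cell '.' (not opp) -> no flip
Dir SE: first cell '.' (not opp) -> no flip
All flips: (1,3)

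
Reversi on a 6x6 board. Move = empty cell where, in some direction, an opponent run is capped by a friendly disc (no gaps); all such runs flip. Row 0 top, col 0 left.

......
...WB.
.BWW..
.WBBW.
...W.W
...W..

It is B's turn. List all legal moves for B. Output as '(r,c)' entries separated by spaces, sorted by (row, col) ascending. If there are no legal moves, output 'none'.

Answer: (0,3) (1,1) (1,2) (2,4) (3,0) (3,5) (4,1) (5,4)

Derivation:
(0,2): no bracket -> illegal
(0,3): flips 2 -> legal
(0,4): no bracket -> illegal
(1,1): flips 1 -> legal
(1,2): flips 2 -> legal
(2,0): no bracket -> illegal
(2,4): flips 2 -> legal
(2,5): no bracket -> illegal
(3,0): flips 1 -> legal
(3,5): flips 1 -> legal
(4,0): no bracket -> illegal
(4,1): flips 1 -> legal
(4,2): no bracket -> illegal
(4,4): no bracket -> illegal
(5,2): no bracket -> illegal
(5,4): flips 1 -> legal
(5,5): no bracket -> illegal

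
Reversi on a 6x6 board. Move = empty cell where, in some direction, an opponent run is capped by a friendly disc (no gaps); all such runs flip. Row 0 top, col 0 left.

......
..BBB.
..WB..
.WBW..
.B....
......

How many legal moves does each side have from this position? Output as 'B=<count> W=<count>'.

Answer: B=5 W=6

Derivation:
-- B to move --
(1,1): no bracket -> illegal
(2,0): no bracket -> illegal
(2,1): flips 2 -> legal
(2,4): no bracket -> illegal
(3,0): flips 1 -> legal
(3,4): flips 1 -> legal
(4,0): flips 2 -> legal
(4,2): no bracket -> illegal
(4,3): flips 1 -> legal
(4,4): no bracket -> illegal
B mobility = 5
-- W to move --
(0,1): no bracket -> illegal
(0,2): flips 1 -> legal
(0,3): flips 2 -> legal
(0,4): flips 1 -> legal
(0,5): no bracket -> illegal
(1,1): no bracket -> illegal
(1,5): no bracket -> illegal
(2,1): no bracket -> illegal
(2,4): flips 1 -> legal
(2,5): no bracket -> illegal
(3,0): no bracket -> illegal
(3,4): no bracket -> illegal
(4,0): no bracket -> illegal
(4,2): flips 1 -> legal
(4,3): no bracket -> illegal
(5,0): no bracket -> illegal
(5,1): flips 1 -> legal
(5,2): no bracket -> illegal
W mobility = 6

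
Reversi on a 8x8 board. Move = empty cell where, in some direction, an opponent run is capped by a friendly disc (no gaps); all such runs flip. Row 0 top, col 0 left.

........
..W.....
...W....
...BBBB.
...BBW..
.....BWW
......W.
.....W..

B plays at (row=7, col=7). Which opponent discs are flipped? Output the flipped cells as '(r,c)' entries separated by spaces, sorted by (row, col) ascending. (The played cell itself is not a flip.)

Answer: (6,6)

Derivation:
Dir NW: opp run (6,6) capped by B -> flip
Dir N: first cell '.' (not opp) -> no flip
Dir NE: edge -> no flip
Dir W: first cell '.' (not opp) -> no flip
Dir E: edge -> no flip
Dir SW: edge -> no flip
Dir S: edge -> no flip
Dir SE: edge -> no flip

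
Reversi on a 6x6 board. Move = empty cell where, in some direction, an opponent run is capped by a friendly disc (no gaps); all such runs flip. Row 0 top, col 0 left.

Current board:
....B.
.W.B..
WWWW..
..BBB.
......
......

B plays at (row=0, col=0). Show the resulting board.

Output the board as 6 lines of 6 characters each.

Place B at (0,0); scan 8 dirs for brackets.
Dir NW: edge -> no flip
Dir N: edge -> no flip
Dir NE: edge -> no flip
Dir W: edge -> no flip
Dir E: first cell '.' (not opp) -> no flip
Dir SW: edge -> no flip
Dir S: first cell '.' (not opp) -> no flip
Dir SE: opp run (1,1) (2,2) capped by B -> flip
All flips: (1,1) (2,2)

Answer: B...B.
.B.B..
WWBW..
..BBB.
......
......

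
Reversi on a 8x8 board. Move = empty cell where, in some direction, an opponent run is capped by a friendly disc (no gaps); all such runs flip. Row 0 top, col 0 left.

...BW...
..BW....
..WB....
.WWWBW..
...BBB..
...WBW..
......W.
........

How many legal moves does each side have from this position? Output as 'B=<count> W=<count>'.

Answer: B=16 W=5

Derivation:
-- B to move --
(0,2): no bracket -> illegal
(0,5): flips 1 -> legal
(1,1): flips 2 -> legal
(1,4): flips 1 -> legal
(1,5): no bracket -> illegal
(2,0): no bracket -> illegal
(2,1): flips 2 -> legal
(2,4): no bracket -> illegal
(2,5): flips 1 -> legal
(2,6): flips 1 -> legal
(3,0): flips 3 -> legal
(3,6): flips 1 -> legal
(4,0): no bracket -> illegal
(4,1): flips 1 -> legal
(4,2): flips 2 -> legal
(4,6): no bracket -> illegal
(5,2): flips 1 -> legal
(5,6): flips 1 -> legal
(5,7): no bracket -> illegal
(6,2): flips 1 -> legal
(6,3): flips 1 -> legal
(6,4): no bracket -> illegal
(6,5): flips 1 -> legal
(6,7): no bracket -> illegal
(7,5): no bracket -> illegal
(7,6): no bracket -> illegal
(7,7): flips 2 -> legal
B mobility = 16
-- W to move --
(0,1): no bracket -> illegal
(0,2): flips 2 -> legal
(1,1): flips 1 -> legal
(1,4): flips 1 -> legal
(2,1): no bracket -> illegal
(2,4): flips 1 -> legal
(2,5): no bracket -> illegal
(3,6): no bracket -> illegal
(4,2): no bracket -> illegal
(4,6): no bracket -> illegal
(5,2): no bracket -> illegal
(5,6): no bracket -> illegal
(6,3): no bracket -> illegal
(6,4): no bracket -> illegal
(6,5): flips 2 -> legal
W mobility = 5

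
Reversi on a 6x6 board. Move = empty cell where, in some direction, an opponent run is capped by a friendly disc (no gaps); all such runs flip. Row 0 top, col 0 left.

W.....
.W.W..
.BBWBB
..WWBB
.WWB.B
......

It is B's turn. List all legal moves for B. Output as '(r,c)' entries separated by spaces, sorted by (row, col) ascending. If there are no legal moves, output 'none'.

(0,1): flips 1 -> legal
(0,2): flips 1 -> legal
(0,3): flips 3 -> legal
(0,4): flips 1 -> legal
(1,0): no bracket -> illegal
(1,2): flips 1 -> legal
(1,4): no bracket -> illegal
(2,0): no bracket -> illegal
(3,0): no bracket -> illegal
(3,1): flips 2 -> legal
(4,0): flips 2 -> legal
(4,4): flips 1 -> legal
(5,0): no bracket -> illegal
(5,1): flips 2 -> legal
(5,2): flips 2 -> legal
(5,3): no bracket -> illegal

Answer: (0,1) (0,2) (0,3) (0,4) (1,2) (3,1) (4,0) (4,4) (5,1) (5,2)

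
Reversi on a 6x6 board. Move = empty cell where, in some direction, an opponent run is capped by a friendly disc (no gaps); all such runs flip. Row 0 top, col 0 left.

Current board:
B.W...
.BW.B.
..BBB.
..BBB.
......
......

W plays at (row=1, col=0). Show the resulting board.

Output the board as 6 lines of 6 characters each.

Answer: B.W...
WWW.B.
..BBB.
..BBB.
......
......

Derivation:
Place W at (1,0); scan 8 dirs for brackets.
Dir NW: edge -> no flip
Dir N: opp run (0,0), next=edge -> no flip
Dir NE: first cell '.' (not opp) -> no flip
Dir W: edge -> no flip
Dir E: opp run (1,1) capped by W -> flip
Dir SW: edge -> no flip
Dir S: first cell '.' (not opp) -> no flip
Dir SE: first cell '.' (not opp) -> no flip
All flips: (1,1)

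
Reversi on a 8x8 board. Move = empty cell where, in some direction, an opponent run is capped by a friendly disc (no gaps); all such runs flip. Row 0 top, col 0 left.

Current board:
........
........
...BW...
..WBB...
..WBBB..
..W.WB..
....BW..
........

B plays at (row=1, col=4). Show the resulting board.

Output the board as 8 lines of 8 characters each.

Answer: ........
....B...
...BB...
..WBB...
..WBBB..
..W.WB..
....BW..
........

Derivation:
Place B at (1,4); scan 8 dirs for brackets.
Dir NW: first cell '.' (not opp) -> no flip
Dir N: first cell '.' (not opp) -> no flip
Dir NE: first cell '.' (not opp) -> no flip
Dir W: first cell '.' (not opp) -> no flip
Dir E: first cell '.' (not opp) -> no flip
Dir SW: first cell 'B' (not opp) -> no flip
Dir S: opp run (2,4) capped by B -> flip
Dir SE: first cell '.' (not opp) -> no flip
All flips: (2,4)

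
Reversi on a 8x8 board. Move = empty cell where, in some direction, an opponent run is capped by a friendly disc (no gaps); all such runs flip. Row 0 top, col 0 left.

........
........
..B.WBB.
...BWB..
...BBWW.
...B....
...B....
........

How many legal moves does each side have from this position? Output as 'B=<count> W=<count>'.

Answer: B=7 W=8

Derivation:
-- B to move --
(1,3): flips 1 -> legal
(1,4): flips 2 -> legal
(1,5): flips 1 -> legal
(2,3): flips 1 -> legal
(3,6): no bracket -> illegal
(3,7): no bracket -> illegal
(4,7): flips 2 -> legal
(5,4): no bracket -> illegal
(5,5): flips 1 -> legal
(5,6): no bracket -> illegal
(5,7): flips 1 -> legal
B mobility = 7
-- W to move --
(1,1): no bracket -> illegal
(1,2): no bracket -> illegal
(1,3): no bracket -> illegal
(1,4): no bracket -> illegal
(1,5): flips 2 -> legal
(1,6): flips 1 -> legal
(1,7): no bracket -> illegal
(2,1): no bracket -> illegal
(2,3): no bracket -> illegal
(2,7): flips 2 -> legal
(3,1): no bracket -> illegal
(3,2): flips 1 -> legal
(3,6): flips 1 -> legal
(3,7): no bracket -> illegal
(4,2): flips 3 -> legal
(5,2): flips 1 -> legal
(5,4): flips 1 -> legal
(5,5): no bracket -> illegal
(6,2): no bracket -> illegal
(6,4): no bracket -> illegal
(7,2): no bracket -> illegal
(7,3): no bracket -> illegal
(7,4): no bracket -> illegal
W mobility = 8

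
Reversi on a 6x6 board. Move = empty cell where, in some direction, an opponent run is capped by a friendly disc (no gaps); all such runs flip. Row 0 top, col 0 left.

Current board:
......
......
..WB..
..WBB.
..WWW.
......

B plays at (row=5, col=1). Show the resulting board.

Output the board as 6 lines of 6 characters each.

Place B at (5,1); scan 8 dirs for brackets.
Dir NW: first cell '.' (not opp) -> no flip
Dir N: first cell '.' (not opp) -> no flip
Dir NE: opp run (4,2) capped by B -> flip
Dir W: first cell '.' (not opp) -> no flip
Dir E: first cell '.' (not opp) -> no flip
Dir SW: edge -> no flip
Dir S: edge -> no flip
Dir SE: edge -> no flip
All flips: (4,2)

Answer: ......
......
..WB..
..WBB.
..BWW.
.B....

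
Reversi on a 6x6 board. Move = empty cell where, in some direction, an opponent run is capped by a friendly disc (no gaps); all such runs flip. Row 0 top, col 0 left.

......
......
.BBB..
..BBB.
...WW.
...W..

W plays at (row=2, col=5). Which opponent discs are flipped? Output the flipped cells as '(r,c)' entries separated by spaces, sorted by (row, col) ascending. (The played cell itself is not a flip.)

Dir NW: first cell '.' (not opp) -> no flip
Dir N: first cell '.' (not opp) -> no flip
Dir NE: edge -> no flip
Dir W: first cell '.' (not opp) -> no flip
Dir E: edge -> no flip
Dir SW: opp run (3,4) capped by W -> flip
Dir S: first cell '.' (not opp) -> no flip
Dir SE: edge -> no flip

Answer: (3,4)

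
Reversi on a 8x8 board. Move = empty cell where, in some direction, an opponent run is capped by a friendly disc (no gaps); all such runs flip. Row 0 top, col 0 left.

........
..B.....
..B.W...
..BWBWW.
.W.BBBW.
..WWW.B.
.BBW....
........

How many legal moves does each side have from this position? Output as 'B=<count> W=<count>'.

-- B to move --
(1,3): no bracket -> illegal
(1,4): flips 1 -> legal
(1,5): no bracket -> illegal
(2,3): flips 1 -> legal
(2,5): flips 1 -> legal
(2,6): flips 3 -> legal
(2,7): flips 1 -> legal
(3,0): no bracket -> illegal
(3,1): no bracket -> illegal
(3,7): flips 2 -> legal
(4,0): no bracket -> illegal
(4,2): flips 1 -> legal
(4,7): flips 1 -> legal
(5,0): flips 1 -> legal
(5,1): no bracket -> illegal
(5,5): no bracket -> illegal
(5,7): no bracket -> illegal
(6,4): flips 2 -> legal
(6,5): flips 1 -> legal
(7,2): flips 2 -> legal
(7,3): flips 2 -> legal
(7,4): no bracket -> illegal
B mobility = 13
-- W to move --
(0,1): no bracket -> illegal
(0,2): no bracket -> illegal
(0,3): no bracket -> illegal
(1,1): flips 1 -> legal
(1,3): no bracket -> illegal
(2,1): flips 2 -> legal
(2,3): flips 1 -> legal
(2,5): flips 2 -> legal
(3,1): flips 1 -> legal
(4,2): flips 3 -> legal
(4,7): no bracket -> illegal
(5,0): no bracket -> illegal
(5,1): no bracket -> illegal
(5,5): flips 2 -> legal
(5,7): no bracket -> illegal
(6,0): flips 2 -> legal
(6,5): no bracket -> illegal
(6,6): flips 1 -> legal
(6,7): no bracket -> illegal
(7,0): flips 1 -> legal
(7,1): flips 1 -> legal
(7,2): flips 1 -> legal
(7,3): no bracket -> illegal
W mobility = 12

Answer: B=13 W=12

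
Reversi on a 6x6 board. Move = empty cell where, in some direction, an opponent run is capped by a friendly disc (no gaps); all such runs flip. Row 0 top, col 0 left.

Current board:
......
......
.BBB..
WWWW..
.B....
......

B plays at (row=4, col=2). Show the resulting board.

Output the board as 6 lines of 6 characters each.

Answer: ......
......
.BBB..
WWBW..
.BB...
......

Derivation:
Place B at (4,2); scan 8 dirs for brackets.
Dir NW: opp run (3,1), next='.' -> no flip
Dir N: opp run (3,2) capped by B -> flip
Dir NE: opp run (3,3), next='.' -> no flip
Dir W: first cell 'B' (not opp) -> no flip
Dir E: first cell '.' (not opp) -> no flip
Dir SW: first cell '.' (not opp) -> no flip
Dir S: first cell '.' (not opp) -> no flip
Dir SE: first cell '.' (not opp) -> no flip
All flips: (3,2)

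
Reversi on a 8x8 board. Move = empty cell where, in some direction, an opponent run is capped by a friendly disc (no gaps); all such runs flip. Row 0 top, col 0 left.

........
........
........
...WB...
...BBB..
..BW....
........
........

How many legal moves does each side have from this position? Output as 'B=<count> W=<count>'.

-- B to move --
(2,2): flips 1 -> legal
(2,3): flips 1 -> legal
(2,4): no bracket -> illegal
(3,2): flips 1 -> legal
(4,2): no bracket -> illegal
(5,4): flips 1 -> legal
(6,2): flips 1 -> legal
(6,3): flips 1 -> legal
(6,4): no bracket -> illegal
B mobility = 6
-- W to move --
(2,3): no bracket -> illegal
(2,4): no bracket -> illegal
(2,5): no bracket -> illegal
(3,2): no bracket -> illegal
(3,5): flips 2 -> legal
(3,6): no bracket -> illegal
(4,1): no bracket -> illegal
(4,2): no bracket -> illegal
(4,6): no bracket -> illegal
(5,1): flips 1 -> legal
(5,4): no bracket -> illegal
(5,5): flips 1 -> legal
(5,6): no bracket -> illegal
(6,1): no bracket -> illegal
(6,2): no bracket -> illegal
(6,3): no bracket -> illegal
W mobility = 3

Answer: B=6 W=3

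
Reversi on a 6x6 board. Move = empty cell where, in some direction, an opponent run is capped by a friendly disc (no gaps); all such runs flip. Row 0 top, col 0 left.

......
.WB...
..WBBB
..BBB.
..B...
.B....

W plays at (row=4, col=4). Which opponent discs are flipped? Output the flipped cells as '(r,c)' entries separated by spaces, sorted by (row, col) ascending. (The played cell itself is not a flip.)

Answer: (3,3)

Derivation:
Dir NW: opp run (3,3) capped by W -> flip
Dir N: opp run (3,4) (2,4), next='.' -> no flip
Dir NE: first cell '.' (not opp) -> no flip
Dir W: first cell '.' (not opp) -> no flip
Dir E: first cell '.' (not opp) -> no flip
Dir SW: first cell '.' (not opp) -> no flip
Dir S: first cell '.' (not opp) -> no flip
Dir SE: first cell '.' (not opp) -> no flip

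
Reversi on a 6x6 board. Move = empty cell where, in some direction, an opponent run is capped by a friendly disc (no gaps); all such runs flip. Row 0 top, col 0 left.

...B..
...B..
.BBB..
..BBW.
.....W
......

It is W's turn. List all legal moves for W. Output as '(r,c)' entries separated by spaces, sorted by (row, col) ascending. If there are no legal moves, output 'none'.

(0,2): no bracket -> illegal
(0,4): no bracket -> illegal
(1,0): no bracket -> illegal
(1,1): no bracket -> illegal
(1,2): flips 1 -> legal
(1,4): no bracket -> illegal
(2,0): no bracket -> illegal
(2,4): no bracket -> illegal
(3,0): no bracket -> illegal
(3,1): flips 2 -> legal
(4,1): no bracket -> illegal
(4,2): no bracket -> illegal
(4,3): no bracket -> illegal
(4,4): no bracket -> illegal

Answer: (1,2) (3,1)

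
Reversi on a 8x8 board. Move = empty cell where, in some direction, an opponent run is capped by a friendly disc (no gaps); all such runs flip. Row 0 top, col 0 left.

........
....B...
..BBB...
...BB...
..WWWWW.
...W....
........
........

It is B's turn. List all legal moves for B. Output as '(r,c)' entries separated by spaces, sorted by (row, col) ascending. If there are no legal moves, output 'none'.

(3,1): no bracket -> illegal
(3,2): no bracket -> illegal
(3,5): no bracket -> illegal
(3,6): no bracket -> illegal
(3,7): no bracket -> illegal
(4,1): no bracket -> illegal
(4,7): no bracket -> illegal
(5,1): flips 1 -> legal
(5,2): flips 1 -> legal
(5,4): flips 1 -> legal
(5,5): flips 1 -> legal
(5,6): flips 1 -> legal
(5,7): no bracket -> illegal
(6,2): no bracket -> illegal
(6,3): flips 2 -> legal
(6,4): no bracket -> illegal

Answer: (5,1) (5,2) (5,4) (5,5) (5,6) (6,3)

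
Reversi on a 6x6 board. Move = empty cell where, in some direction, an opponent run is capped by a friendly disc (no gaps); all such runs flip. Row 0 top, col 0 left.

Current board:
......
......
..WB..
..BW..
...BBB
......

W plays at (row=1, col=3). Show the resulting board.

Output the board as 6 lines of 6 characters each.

Answer: ......
...W..
..WW..
..BW..
...BBB
......

Derivation:
Place W at (1,3); scan 8 dirs for brackets.
Dir NW: first cell '.' (not opp) -> no flip
Dir N: first cell '.' (not opp) -> no flip
Dir NE: first cell '.' (not opp) -> no flip
Dir W: first cell '.' (not opp) -> no flip
Dir E: first cell '.' (not opp) -> no flip
Dir SW: first cell 'W' (not opp) -> no flip
Dir S: opp run (2,3) capped by W -> flip
Dir SE: first cell '.' (not opp) -> no flip
All flips: (2,3)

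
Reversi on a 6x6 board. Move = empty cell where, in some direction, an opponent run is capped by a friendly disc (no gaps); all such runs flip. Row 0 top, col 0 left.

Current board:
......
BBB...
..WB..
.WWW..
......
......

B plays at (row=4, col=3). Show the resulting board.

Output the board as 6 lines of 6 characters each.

Answer: ......
BBB...
..WB..
.WWB..
...B..
......

Derivation:
Place B at (4,3); scan 8 dirs for brackets.
Dir NW: opp run (3,2), next='.' -> no flip
Dir N: opp run (3,3) capped by B -> flip
Dir NE: first cell '.' (not opp) -> no flip
Dir W: first cell '.' (not opp) -> no flip
Dir E: first cell '.' (not opp) -> no flip
Dir SW: first cell '.' (not opp) -> no flip
Dir S: first cell '.' (not opp) -> no flip
Dir SE: first cell '.' (not opp) -> no flip
All flips: (3,3)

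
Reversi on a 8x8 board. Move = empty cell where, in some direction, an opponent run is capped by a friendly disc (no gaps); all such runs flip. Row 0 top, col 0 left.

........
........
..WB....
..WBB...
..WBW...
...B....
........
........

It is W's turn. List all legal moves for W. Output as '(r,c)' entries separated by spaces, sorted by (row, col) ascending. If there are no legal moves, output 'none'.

Answer: (1,4) (2,4) (3,5) (5,4) (6,2) (6,4)

Derivation:
(1,2): no bracket -> illegal
(1,3): no bracket -> illegal
(1,4): flips 1 -> legal
(2,4): flips 3 -> legal
(2,5): no bracket -> illegal
(3,5): flips 2 -> legal
(4,5): no bracket -> illegal
(5,2): no bracket -> illegal
(5,4): flips 1 -> legal
(6,2): flips 1 -> legal
(6,3): no bracket -> illegal
(6,4): flips 1 -> legal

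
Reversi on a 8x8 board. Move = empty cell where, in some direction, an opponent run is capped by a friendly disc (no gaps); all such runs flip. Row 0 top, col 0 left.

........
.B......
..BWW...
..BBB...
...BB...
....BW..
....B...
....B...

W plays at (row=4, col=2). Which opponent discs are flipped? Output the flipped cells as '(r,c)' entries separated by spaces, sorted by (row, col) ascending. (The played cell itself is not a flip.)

Dir NW: first cell '.' (not opp) -> no flip
Dir N: opp run (3,2) (2,2), next='.' -> no flip
Dir NE: opp run (3,3) capped by W -> flip
Dir W: first cell '.' (not opp) -> no flip
Dir E: opp run (4,3) (4,4), next='.' -> no flip
Dir SW: first cell '.' (not opp) -> no flip
Dir S: first cell '.' (not opp) -> no flip
Dir SE: first cell '.' (not opp) -> no flip

Answer: (3,3)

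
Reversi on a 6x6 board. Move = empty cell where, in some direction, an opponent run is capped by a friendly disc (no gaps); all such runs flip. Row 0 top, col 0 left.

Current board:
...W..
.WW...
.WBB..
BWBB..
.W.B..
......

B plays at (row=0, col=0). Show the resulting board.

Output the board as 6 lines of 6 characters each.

Answer: B..W..
.BW...
.WBB..
BWBB..
.W.B..
......

Derivation:
Place B at (0,0); scan 8 dirs for brackets.
Dir NW: edge -> no flip
Dir N: edge -> no flip
Dir NE: edge -> no flip
Dir W: edge -> no flip
Dir E: first cell '.' (not opp) -> no flip
Dir SW: edge -> no flip
Dir S: first cell '.' (not opp) -> no flip
Dir SE: opp run (1,1) capped by B -> flip
All flips: (1,1)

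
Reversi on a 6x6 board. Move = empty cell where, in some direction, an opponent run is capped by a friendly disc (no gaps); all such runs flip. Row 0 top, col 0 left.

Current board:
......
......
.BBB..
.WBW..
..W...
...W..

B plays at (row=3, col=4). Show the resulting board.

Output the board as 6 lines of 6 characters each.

Answer: ......
......
.BBB..
.WBBB.
..W...
...W..

Derivation:
Place B at (3,4); scan 8 dirs for brackets.
Dir NW: first cell 'B' (not opp) -> no flip
Dir N: first cell '.' (not opp) -> no flip
Dir NE: first cell '.' (not opp) -> no flip
Dir W: opp run (3,3) capped by B -> flip
Dir E: first cell '.' (not opp) -> no flip
Dir SW: first cell '.' (not opp) -> no flip
Dir S: first cell '.' (not opp) -> no flip
Dir SE: first cell '.' (not opp) -> no flip
All flips: (3,3)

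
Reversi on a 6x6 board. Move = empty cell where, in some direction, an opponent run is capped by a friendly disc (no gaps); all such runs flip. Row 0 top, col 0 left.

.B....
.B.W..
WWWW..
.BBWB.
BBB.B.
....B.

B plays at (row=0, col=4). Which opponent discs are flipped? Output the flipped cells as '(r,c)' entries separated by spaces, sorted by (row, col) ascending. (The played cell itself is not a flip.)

Dir NW: edge -> no flip
Dir N: edge -> no flip
Dir NE: edge -> no flip
Dir W: first cell '.' (not opp) -> no flip
Dir E: first cell '.' (not opp) -> no flip
Dir SW: opp run (1,3) (2,2) capped by B -> flip
Dir S: first cell '.' (not opp) -> no flip
Dir SE: first cell '.' (not opp) -> no flip

Answer: (1,3) (2,2)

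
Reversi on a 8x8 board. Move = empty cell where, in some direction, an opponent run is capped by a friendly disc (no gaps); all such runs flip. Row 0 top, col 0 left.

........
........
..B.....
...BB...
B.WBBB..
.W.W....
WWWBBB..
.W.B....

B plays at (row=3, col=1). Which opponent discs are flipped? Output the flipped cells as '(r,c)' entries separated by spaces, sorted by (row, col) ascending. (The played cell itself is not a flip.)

Dir NW: first cell '.' (not opp) -> no flip
Dir N: first cell '.' (not opp) -> no flip
Dir NE: first cell 'B' (not opp) -> no flip
Dir W: first cell '.' (not opp) -> no flip
Dir E: first cell '.' (not opp) -> no flip
Dir SW: first cell 'B' (not opp) -> no flip
Dir S: first cell '.' (not opp) -> no flip
Dir SE: opp run (4,2) (5,3) capped by B -> flip

Answer: (4,2) (5,3)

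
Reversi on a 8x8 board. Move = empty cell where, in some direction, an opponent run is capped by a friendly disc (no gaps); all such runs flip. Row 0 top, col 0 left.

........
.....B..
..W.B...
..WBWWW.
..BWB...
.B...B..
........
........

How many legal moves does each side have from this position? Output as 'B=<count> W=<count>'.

-- B to move --
(1,1): flips 1 -> legal
(1,2): flips 2 -> legal
(1,3): no bracket -> illegal
(2,1): no bracket -> illegal
(2,3): no bracket -> illegal
(2,5): no bracket -> illegal
(2,6): flips 1 -> legal
(2,7): no bracket -> illegal
(3,1): flips 1 -> legal
(3,7): flips 3 -> legal
(4,1): no bracket -> illegal
(4,5): no bracket -> illegal
(4,6): flips 1 -> legal
(4,7): no bracket -> illegal
(5,2): no bracket -> illegal
(5,3): flips 1 -> legal
(5,4): no bracket -> illegal
B mobility = 7
-- W to move --
(0,4): no bracket -> illegal
(0,5): no bracket -> illegal
(0,6): no bracket -> illegal
(1,3): flips 1 -> legal
(1,4): flips 1 -> legal
(1,6): no bracket -> illegal
(2,3): flips 1 -> legal
(2,5): no bracket -> illegal
(2,6): no bracket -> illegal
(3,1): no bracket -> illegal
(4,0): no bracket -> illegal
(4,1): flips 1 -> legal
(4,5): flips 1 -> legal
(4,6): no bracket -> illegal
(5,0): no bracket -> illegal
(5,2): flips 1 -> legal
(5,3): flips 1 -> legal
(5,4): flips 1 -> legal
(5,6): no bracket -> illegal
(6,0): no bracket -> illegal
(6,1): no bracket -> illegal
(6,2): no bracket -> illegal
(6,4): no bracket -> illegal
(6,5): no bracket -> illegal
(6,6): flips 3 -> legal
W mobility = 9

Answer: B=7 W=9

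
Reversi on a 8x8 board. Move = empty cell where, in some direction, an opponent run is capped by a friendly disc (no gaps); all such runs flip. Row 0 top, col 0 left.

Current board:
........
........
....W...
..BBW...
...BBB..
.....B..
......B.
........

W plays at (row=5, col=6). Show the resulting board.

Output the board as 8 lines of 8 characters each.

Place W at (5,6); scan 8 dirs for brackets.
Dir NW: opp run (4,5) capped by W -> flip
Dir N: first cell '.' (not opp) -> no flip
Dir NE: first cell '.' (not opp) -> no flip
Dir W: opp run (5,5), next='.' -> no flip
Dir E: first cell '.' (not opp) -> no flip
Dir SW: first cell '.' (not opp) -> no flip
Dir S: opp run (6,6), next='.' -> no flip
Dir SE: first cell '.' (not opp) -> no flip
All flips: (4,5)

Answer: ........
........
....W...
..BBW...
...BBW..
.....BW.
......B.
........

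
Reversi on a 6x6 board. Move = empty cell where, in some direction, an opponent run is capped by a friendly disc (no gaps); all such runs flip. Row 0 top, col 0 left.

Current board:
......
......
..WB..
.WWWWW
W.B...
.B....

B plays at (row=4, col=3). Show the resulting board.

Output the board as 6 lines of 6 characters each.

Answer: ......
......
..WB..
.WWBWW
W.BB..
.B....

Derivation:
Place B at (4,3); scan 8 dirs for brackets.
Dir NW: opp run (3,2), next='.' -> no flip
Dir N: opp run (3,3) capped by B -> flip
Dir NE: opp run (3,4), next='.' -> no flip
Dir W: first cell 'B' (not opp) -> no flip
Dir E: first cell '.' (not opp) -> no flip
Dir SW: first cell '.' (not opp) -> no flip
Dir S: first cell '.' (not opp) -> no flip
Dir SE: first cell '.' (not opp) -> no flip
All flips: (3,3)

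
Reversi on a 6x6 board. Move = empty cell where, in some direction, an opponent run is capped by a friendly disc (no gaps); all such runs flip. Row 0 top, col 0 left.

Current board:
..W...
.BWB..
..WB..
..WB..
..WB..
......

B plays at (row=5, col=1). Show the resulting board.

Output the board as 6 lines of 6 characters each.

Answer: ..W...
.BWB..
..WB..
..WB..
..BB..
.B....

Derivation:
Place B at (5,1); scan 8 dirs for brackets.
Dir NW: first cell '.' (not opp) -> no flip
Dir N: first cell '.' (not opp) -> no flip
Dir NE: opp run (4,2) capped by B -> flip
Dir W: first cell '.' (not opp) -> no flip
Dir E: first cell '.' (not opp) -> no flip
Dir SW: edge -> no flip
Dir S: edge -> no flip
Dir SE: edge -> no flip
All flips: (4,2)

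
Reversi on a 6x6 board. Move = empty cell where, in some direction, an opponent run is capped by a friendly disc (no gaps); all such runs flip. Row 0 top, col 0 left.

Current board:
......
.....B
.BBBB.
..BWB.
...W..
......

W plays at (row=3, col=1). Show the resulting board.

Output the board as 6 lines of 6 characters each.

Answer: ......
.....B
.BBBB.
.WWWB.
...W..
......

Derivation:
Place W at (3,1); scan 8 dirs for brackets.
Dir NW: first cell '.' (not opp) -> no flip
Dir N: opp run (2,1), next='.' -> no flip
Dir NE: opp run (2,2), next='.' -> no flip
Dir W: first cell '.' (not opp) -> no flip
Dir E: opp run (3,2) capped by W -> flip
Dir SW: first cell '.' (not opp) -> no flip
Dir S: first cell '.' (not opp) -> no flip
Dir SE: first cell '.' (not opp) -> no flip
All flips: (3,2)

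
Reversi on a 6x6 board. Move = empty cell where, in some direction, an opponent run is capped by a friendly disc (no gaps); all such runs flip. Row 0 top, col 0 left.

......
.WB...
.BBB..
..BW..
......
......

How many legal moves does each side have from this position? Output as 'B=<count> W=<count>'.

-- B to move --
(0,0): flips 1 -> legal
(0,1): flips 1 -> legal
(0,2): no bracket -> illegal
(1,0): flips 1 -> legal
(2,0): no bracket -> illegal
(2,4): no bracket -> illegal
(3,4): flips 1 -> legal
(4,2): no bracket -> illegal
(4,3): flips 1 -> legal
(4,4): flips 1 -> legal
B mobility = 6
-- W to move --
(0,1): no bracket -> illegal
(0,2): no bracket -> illegal
(0,3): no bracket -> illegal
(1,0): no bracket -> illegal
(1,3): flips 2 -> legal
(1,4): no bracket -> illegal
(2,0): no bracket -> illegal
(2,4): no bracket -> illegal
(3,0): no bracket -> illegal
(3,1): flips 2 -> legal
(3,4): no bracket -> illegal
(4,1): no bracket -> illegal
(4,2): no bracket -> illegal
(4,3): no bracket -> illegal
W mobility = 2

Answer: B=6 W=2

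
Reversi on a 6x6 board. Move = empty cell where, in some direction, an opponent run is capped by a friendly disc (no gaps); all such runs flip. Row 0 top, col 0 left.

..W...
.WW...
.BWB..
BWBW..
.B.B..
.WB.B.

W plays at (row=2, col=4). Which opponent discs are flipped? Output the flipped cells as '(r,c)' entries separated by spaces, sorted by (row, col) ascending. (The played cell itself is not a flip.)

Dir NW: first cell '.' (not opp) -> no flip
Dir N: first cell '.' (not opp) -> no flip
Dir NE: first cell '.' (not opp) -> no flip
Dir W: opp run (2,3) capped by W -> flip
Dir E: first cell '.' (not opp) -> no flip
Dir SW: first cell 'W' (not opp) -> no flip
Dir S: first cell '.' (not opp) -> no flip
Dir SE: first cell '.' (not opp) -> no flip

Answer: (2,3)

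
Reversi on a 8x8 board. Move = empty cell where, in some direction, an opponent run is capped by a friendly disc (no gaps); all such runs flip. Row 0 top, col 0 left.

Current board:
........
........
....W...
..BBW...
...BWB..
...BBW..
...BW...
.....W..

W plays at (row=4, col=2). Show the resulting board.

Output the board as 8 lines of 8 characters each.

Answer: ........
........
....W...
..BWW...
..WWWB..
...WBW..
...BW...
.....W..

Derivation:
Place W at (4,2); scan 8 dirs for brackets.
Dir NW: first cell '.' (not opp) -> no flip
Dir N: opp run (3,2), next='.' -> no flip
Dir NE: opp run (3,3) capped by W -> flip
Dir W: first cell '.' (not opp) -> no flip
Dir E: opp run (4,3) capped by W -> flip
Dir SW: first cell '.' (not opp) -> no flip
Dir S: first cell '.' (not opp) -> no flip
Dir SE: opp run (5,3) capped by W -> flip
All flips: (3,3) (4,3) (5,3)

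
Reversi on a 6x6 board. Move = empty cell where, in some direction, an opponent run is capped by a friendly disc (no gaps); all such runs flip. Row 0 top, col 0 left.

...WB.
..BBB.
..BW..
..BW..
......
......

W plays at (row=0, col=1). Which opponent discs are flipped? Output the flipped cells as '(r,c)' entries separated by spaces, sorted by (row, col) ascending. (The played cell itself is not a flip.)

Answer: (1,2)

Derivation:
Dir NW: edge -> no flip
Dir N: edge -> no flip
Dir NE: edge -> no flip
Dir W: first cell '.' (not opp) -> no flip
Dir E: first cell '.' (not opp) -> no flip
Dir SW: first cell '.' (not opp) -> no flip
Dir S: first cell '.' (not opp) -> no flip
Dir SE: opp run (1,2) capped by W -> flip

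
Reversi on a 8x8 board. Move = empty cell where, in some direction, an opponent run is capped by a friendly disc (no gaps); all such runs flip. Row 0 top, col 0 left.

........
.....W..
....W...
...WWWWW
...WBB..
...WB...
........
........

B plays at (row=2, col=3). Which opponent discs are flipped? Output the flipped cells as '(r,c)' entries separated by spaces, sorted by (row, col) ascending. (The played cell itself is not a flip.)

Answer: (3,4)

Derivation:
Dir NW: first cell '.' (not opp) -> no flip
Dir N: first cell '.' (not opp) -> no flip
Dir NE: first cell '.' (not opp) -> no flip
Dir W: first cell '.' (not opp) -> no flip
Dir E: opp run (2,4), next='.' -> no flip
Dir SW: first cell '.' (not opp) -> no flip
Dir S: opp run (3,3) (4,3) (5,3), next='.' -> no flip
Dir SE: opp run (3,4) capped by B -> flip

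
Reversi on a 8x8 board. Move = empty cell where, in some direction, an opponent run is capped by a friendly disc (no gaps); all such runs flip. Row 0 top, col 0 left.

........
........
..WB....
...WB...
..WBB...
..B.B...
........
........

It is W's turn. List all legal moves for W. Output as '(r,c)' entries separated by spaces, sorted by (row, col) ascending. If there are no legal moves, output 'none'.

(1,2): no bracket -> illegal
(1,3): flips 1 -> legal
(1,4): no bracket -> illegal
(2,4): flips 1 -> legal
(2,5): no bracket -> illegal
(3,2): no bracket -> illegal
(3,5): flips 1 -> legal
(4,1): no bracket -> illegal
(4,5): flips 2 -> legal
(5,1): no bracket -> illegal
(5,3): flips 1 -> legal
(5,5): flips 1 -> legal
(6,1): no bracket -> illegal
(6,2): flips 1 -> legal
(6,3): no bracket -> illegal
(6,4): no bracket -> illegal
(6,5): no bracket -> illegal

Answer: (1,3) (2,4) (3,5) (4,5) (5,3) (5,5) (6,2)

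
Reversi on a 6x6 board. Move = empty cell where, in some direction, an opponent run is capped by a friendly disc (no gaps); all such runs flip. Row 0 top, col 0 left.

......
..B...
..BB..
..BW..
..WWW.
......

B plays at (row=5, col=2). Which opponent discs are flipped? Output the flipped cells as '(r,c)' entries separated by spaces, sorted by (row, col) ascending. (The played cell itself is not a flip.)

Answer: (4,2)

Derivation:
Dir NW: first cell '.' (not opp) -> no flip
Dir N: opp run (4,2) capped by B -> flip
Dir NE: opp run (4,3), next='.' -> no flip
Dir W: first cell '.' (not opp) -> no flip
Dir E: first cell '.' (not opp) -> no flip
Dir SW: edge -> no flip
Dir S: edge -> no flip
Dir SE: edge -> no flip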